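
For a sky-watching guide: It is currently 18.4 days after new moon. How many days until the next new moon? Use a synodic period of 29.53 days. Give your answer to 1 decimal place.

11.1 days

The next new moon completes the synodic month: 29.53 − 18.4 = 11.130 days.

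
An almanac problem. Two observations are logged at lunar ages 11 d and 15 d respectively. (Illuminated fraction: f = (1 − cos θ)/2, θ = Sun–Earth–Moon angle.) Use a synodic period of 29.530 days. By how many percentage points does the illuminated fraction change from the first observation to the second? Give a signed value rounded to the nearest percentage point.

θ₁ = 360° × 11/29.530 = 134.1°, f₁ = (1 − cos θ₁)/2 = 0.848.
θ₂ = 360° × 15/29.530 = 182.9°, f₂ = (1 − cos θ₂)/2 = 0.999.
Change = f₂ − f₁ = +0.151 → +15 percentage points.

+15 pp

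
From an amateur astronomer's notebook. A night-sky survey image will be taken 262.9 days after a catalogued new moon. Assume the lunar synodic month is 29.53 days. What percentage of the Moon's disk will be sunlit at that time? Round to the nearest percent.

9%

Reduce mod P: 262.9 − 8×29.53 = 26.66 d into the current lunation.
The Moon has covered 26.66/29.53 of its cycle, so θ ≈ 360° × 26.66/29.53 = 325.0°.
Illuminated fraction = (1 − cos 325.0°)/2 = (1 − 0.819)/2 ≈ 0.090, so 9%.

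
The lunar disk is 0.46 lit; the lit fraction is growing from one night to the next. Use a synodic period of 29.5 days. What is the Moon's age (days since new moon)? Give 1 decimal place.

7.0 days

Invert f = (1 − cos θ)/2 to get cos θ = 1 − 2(0.46) = 0.080, hence θ₀ = arccos 0.080 = 85.4°.
The Moon is waxing (0°–180°), so θ = 85.4° directly.
At 360°/29.5 d per day, 85.4° corresponds to 7.00 days.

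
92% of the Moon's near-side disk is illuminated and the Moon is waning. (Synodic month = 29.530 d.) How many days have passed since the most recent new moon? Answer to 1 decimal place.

Invert f = (1 − cos θ)/2 to get cos θ = 1 − 2(0.92) = -0.840, hence θ₀ = arccos -0.840 = 147.1°.
Waning ⇒ past full, so θ = 360° − 147.1° = 212.9°.
That fraction of the synodic month is 212.9/360 × 29.530 d ≈ 17.46 d.

17.5 days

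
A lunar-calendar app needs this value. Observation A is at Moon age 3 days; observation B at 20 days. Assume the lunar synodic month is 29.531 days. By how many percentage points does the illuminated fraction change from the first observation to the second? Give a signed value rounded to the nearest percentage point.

θ₁ = 360° × 3/29.531 = 36.6°, f₁ = (1 − cos θ₁)/2 = 0.098.
θ₂ = 360° × 20/29.531 = 243.8°, f₂ = (1 − cos θ₂)/2 = 0.721.
Change = f₂ − f₁ = +0.622 → +62 percentage points.

+62 percentage points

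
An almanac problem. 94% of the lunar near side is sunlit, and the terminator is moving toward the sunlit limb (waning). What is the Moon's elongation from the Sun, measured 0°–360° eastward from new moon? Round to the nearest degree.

208°

Invert f = (1 − cos θ)/2 to get cos θ = 1 − 2(0.94) = -0.880, hence θ₀ = arccos -0.880 = 151.6°.
A waning Moon lies in 180°–360°, so θ = 360° − 151.6° = 208.4°.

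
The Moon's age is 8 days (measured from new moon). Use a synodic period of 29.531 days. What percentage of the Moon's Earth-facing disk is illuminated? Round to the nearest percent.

57%

Elongation θ = 360° × 8/29.531 ≈ 97.5°.
With cos θ = (-0.131), the lit fraction is (1 − (-0.131))/2 ≈ 0.565, so 57%.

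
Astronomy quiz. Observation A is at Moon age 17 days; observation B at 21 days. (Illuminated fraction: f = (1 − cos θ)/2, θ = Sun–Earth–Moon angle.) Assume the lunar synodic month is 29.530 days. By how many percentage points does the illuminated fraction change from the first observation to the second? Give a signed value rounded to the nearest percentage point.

First observation: θ = 360°·17/29.530 = 207.2°, so f = 0.945.
Second observation: θ = 256.0°, f = 0.621.
Δf = 0.621 − 0.945 = -0.324, i.e. -32 pp.

-32 percentage points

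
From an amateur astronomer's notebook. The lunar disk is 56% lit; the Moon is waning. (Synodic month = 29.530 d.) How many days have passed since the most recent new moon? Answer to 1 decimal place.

21.6 days

Invert f = (1 − cos θ)/2 to get cos θ = 1 − 2(0.56) = -0.120, hence θ₀ = arccos -0.120 = 96.9°.
A waning Moon lies in 180°–360°, so θ = 360° − 96.9° = 263.1°.
That fraction of the synodic month is 263.1/360 × 29.530 d ≈ 21.58 d.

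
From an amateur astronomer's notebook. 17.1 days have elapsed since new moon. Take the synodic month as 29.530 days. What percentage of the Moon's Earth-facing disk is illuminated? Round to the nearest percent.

94%

Elongation θ = 360° × 17.1/29.530 ≈ 208.5°.
cos 208.5° = (-0.879), so f = (1 − (-0.879))/2 = 0.940, so 94%.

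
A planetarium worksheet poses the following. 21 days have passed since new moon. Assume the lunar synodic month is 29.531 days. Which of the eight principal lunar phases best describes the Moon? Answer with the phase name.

last quarter

θ ≈ 360° × 21/29.531 = 256°, which falls in the last quarter sector.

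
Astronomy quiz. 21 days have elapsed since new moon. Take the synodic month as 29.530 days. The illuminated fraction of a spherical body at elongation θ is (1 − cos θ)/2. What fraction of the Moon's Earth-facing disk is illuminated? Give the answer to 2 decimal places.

0.62

The Moon has covered 21/29.530 of its cycle, so θ ≈ 360° × 21/29.530 = 256.0°.
Illuminated fraction = (1 − cos 256.0°)/2 = (1 − (-0.242))/2 ≈ 0.621.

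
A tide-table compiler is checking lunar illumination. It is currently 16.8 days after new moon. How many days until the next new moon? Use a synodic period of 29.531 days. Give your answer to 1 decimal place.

One full lunation from the last new moon is 29.531 d; remaining = 29.531 − 16.8 = 12.731 d.

12.7 days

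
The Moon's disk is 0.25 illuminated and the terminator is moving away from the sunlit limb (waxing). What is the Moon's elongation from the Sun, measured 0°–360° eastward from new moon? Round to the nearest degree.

Invert f = (1 − cos θ)/2 to get cos θ = 1 − 2(0.25) = 0.500, hence θ₀ = arccos 0.500 = 60.0°.
Waxing ⇒ before full, so θ = 60.0°.

60°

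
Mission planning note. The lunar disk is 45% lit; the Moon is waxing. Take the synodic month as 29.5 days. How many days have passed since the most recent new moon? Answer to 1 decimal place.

Invert f = (1 − cos θ)/2 to get cos θ = 1 − 2(0.45) = 0.100, hence θ₀ = arccos 0.100 = 84.3°.
Waxing ⇒ before full, so θ = 84.3°.
At 360°/29.5 d per day, 84.3° corresponds to 6.90 days.

6.9 days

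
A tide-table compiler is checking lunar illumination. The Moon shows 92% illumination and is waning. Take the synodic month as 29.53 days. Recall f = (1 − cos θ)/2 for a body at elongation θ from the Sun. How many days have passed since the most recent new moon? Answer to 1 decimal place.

17.5 days

Invert f = (1 − cos θ)/2 to get cos θ = 1 − 2(0.92) = -0.840, hence θ₀ = arccos -0.840 = 147.1°.
Since the Moon is past full (waning), take the reflex angle: θ = 360° − 147.1° = 212.9°.
That fraction of the synodic month is 212.9/360 × 29.53 d ≈ 17.46 d.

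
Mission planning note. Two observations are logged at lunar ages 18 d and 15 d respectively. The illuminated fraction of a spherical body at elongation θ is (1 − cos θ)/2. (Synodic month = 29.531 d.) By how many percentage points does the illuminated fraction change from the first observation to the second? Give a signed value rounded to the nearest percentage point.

+11 pp

θ₁ = 360° × 18/29.531 = 219.4°, f₁ = (1 − cos θ₁)/2 = 0.886.
θ₂ = 360° × 15/29.531 = 182.9°, f₂ = (1 − cos θ₂)/2 = 0.999.
Change = f₂ − f₁ = +0.113 → +11 percentage points.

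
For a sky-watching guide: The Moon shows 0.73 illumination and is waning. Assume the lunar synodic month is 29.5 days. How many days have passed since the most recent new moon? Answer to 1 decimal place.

19.9 days

Invert f = (1 − cos θ)/2 to get cos θ = 1 − 2(0.73) = -0.460, hence θ₀ = arccos -0.460 = 117.4°.
A waning Moon lies in 180°–360°, so θ = 360° − 117.4° = 242.6°.
Age = 29.5 × 242.6°/360° ≈ 19.88 days.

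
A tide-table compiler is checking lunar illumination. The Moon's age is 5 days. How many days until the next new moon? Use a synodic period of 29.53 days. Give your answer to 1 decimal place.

The next new moon completes the synodic month: 29.53 − 5 = 24.530 days.

24.5 days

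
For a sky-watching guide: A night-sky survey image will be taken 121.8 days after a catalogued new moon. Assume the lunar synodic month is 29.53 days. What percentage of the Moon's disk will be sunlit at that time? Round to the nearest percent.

121.8/29.53 = 4.125 lunations, so 4 complete cycles and 3.68 d into the next.
Phase angle: θ = 360°·(3.68 d)/(29.53 d) = 44.9°.
Illuminated fraction = (1 − cos 44.9°)/2 = (1 − 0.709)/2 ≈ 0.146, so 15%.

15%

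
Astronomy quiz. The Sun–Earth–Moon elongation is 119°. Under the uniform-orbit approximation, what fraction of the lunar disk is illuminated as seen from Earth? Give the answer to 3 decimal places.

Half-versine of 119°: (1 − (-0.485))/2 = 0.742.

0.742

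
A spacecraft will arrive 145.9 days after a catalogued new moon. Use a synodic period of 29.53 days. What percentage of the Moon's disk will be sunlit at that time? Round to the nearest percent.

3%

145.9 d spans 4 complete synodic months (4 × 29.53 = 118.12 d) plus 27.78 d.
Phase angle: θ = 360°·(27.78 d)/(29.53 d) = 338.7°.
With cos θ = 0.931, the lit fraction is (1 − 0.931)/2 ≈ 0.034, so 3%.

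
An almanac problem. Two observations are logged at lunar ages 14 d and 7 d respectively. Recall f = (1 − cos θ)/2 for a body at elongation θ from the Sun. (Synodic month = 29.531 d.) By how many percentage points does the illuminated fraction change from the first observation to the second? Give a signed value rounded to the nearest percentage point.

θ₁ = 360° × 14/29.531 = 170.7°, f₁ = (1 − cos θ₁)/2 = 0.993.
θ₂ = 360° × 7/29.531 = 85.3°, f₂ = (1 − cos θ₂)/2 = 0.459.
Change = f₂ − f₁ = -0.534 → -53 percentage points.

-53 percentage points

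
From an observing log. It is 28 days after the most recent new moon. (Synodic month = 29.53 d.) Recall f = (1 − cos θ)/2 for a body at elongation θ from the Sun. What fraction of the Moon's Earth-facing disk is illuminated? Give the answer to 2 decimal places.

Phase angle: θ = 360°·(28 d)/(29.53 d) = 341.3°.
cos 341.3° = 0.947, so f = (1 − 0.947)/2 = 0.026.

0.03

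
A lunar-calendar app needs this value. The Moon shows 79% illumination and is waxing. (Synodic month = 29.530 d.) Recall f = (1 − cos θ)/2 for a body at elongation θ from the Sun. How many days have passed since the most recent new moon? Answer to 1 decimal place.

cos θ = 1 − 2f = -0.580, giving a principal value of 125.5°.
The Moon is waxing (0°–180°), so θ = 125.5° directly.
At 360°/29.530 d per day, 125.5° corresponds to 10.29 days.

10.3 days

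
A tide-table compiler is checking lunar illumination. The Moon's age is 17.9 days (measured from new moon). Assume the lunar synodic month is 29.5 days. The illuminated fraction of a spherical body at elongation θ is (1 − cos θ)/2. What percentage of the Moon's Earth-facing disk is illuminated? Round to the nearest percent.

89%

Elongation θ = 360° × 17.9/29.5 ≈ 218.4°.
cos 218.4° = (-0.783), so f = (1 − (-0.783))/2 = 0.892, so 89%.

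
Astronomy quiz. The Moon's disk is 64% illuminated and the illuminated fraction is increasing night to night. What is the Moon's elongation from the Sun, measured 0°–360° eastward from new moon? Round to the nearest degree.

Invert f = (1 − cos θ)/2 to get cos θ = 1 − 2(0.64) = -0.280, hence θ₀ = arccos -0.280 = 106.3°.
The Moon is waxing (0°–180°), so θ = 106.3° directly.

106°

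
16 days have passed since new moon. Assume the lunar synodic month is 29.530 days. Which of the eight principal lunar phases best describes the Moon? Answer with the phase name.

full moon

At 16/29.530 of the cycle, θ ≈ 195° — the full moon range.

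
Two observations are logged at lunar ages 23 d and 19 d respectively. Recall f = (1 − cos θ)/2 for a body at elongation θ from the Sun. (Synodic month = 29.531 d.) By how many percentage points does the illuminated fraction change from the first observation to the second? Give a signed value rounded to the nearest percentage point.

First observation: θ = 360°·23/29.531 = 280.4°, so f = 0.410.
Second observation: θ = 231.6°, f = 0.810.
Δf = 0.810 − 0.410 = +0.401, i.e. +40 pp.

+40 percentage points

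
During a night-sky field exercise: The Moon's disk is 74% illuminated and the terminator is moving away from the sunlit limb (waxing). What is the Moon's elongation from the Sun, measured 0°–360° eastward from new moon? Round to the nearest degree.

119°

From f = (1 − cos θ)/2: cos θ = 1 − 2×0.74 = -0.480; arccos → 118.7°.
The Moon is waxing (0°–180°), so θ = 118.7° directly.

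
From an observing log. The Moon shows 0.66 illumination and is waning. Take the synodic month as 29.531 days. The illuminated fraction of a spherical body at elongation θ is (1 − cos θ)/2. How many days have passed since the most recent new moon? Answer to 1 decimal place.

20.6 days

From f = (1 − cos θ)/2: cos θ = 1 − 2×0.66 = -0.320; arccos → 108.7°.
Since the Moon is past full (waning), take the reflex angle: θ = 360° − 108.7° = 251.3°.
At 360°/29.531 d per day, 251.3° corresponds to 20.62 days.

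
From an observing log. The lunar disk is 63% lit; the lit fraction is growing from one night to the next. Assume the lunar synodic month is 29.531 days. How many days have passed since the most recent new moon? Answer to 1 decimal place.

From f = (1 − cos θ)/2: cos θ = 1 − 2×0.63 = -0.260; arccos → 105.1°.
Waxing ⇒ before full, so θ = 105.1°.
Age = 29.531 × 105.1°/360° ≈ 8.62 days.

8.6 days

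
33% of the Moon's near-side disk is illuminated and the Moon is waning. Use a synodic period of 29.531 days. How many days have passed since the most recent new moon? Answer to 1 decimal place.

23.8 days

Invert f = (1 − cos θ)/2 to get cos θ = 1 − 2(0.33) = 0.340, hence θ₀ = arccos 0.340 = 70.1°.
A waning Moon lies in 180°–360°, so θ = 360° − 70.1° = 289.9°.
Age = 29.531 × 289.9°/360° ≈ 23.78 days.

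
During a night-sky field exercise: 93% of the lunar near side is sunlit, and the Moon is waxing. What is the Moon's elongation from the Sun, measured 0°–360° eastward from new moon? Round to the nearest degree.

Invert f = (1 − cos θ)/2 to get cos θ = 1 − 2(0.93) = -0.860, hence θ₀ = arccos -0.860 = 149.3°.
Waxing ⇒ before full, so θ = 149.3°.

149°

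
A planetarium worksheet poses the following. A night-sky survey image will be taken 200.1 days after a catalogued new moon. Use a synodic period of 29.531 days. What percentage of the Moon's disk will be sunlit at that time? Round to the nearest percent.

42%

200.1 d spans 6 complete synodic months (6 × 29.531 = 177.19 d) plus 22.91 d.
Elongation θ = 360° × 22.91/29.531 ≈ 279.3°.
Illuminated fraction = (1 − cos 279.3°)/2 = (1 − 0.162)/2 ≈ 0.419, so 42%.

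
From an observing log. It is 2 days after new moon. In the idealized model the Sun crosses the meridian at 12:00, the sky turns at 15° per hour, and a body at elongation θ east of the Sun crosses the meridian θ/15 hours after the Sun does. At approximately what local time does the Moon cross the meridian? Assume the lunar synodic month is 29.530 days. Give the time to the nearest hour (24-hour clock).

The Moon has covered 2/29.530 of its cycle, so θ ≈ 360° × 2/29.530 = 24.4°.
Delay after the Sun = 24.4° / (15°/h) ≈ 1.63 h.
12:00 + 1.63 h ≈ 13:38 → 14:00 to the nearest hour.

14:00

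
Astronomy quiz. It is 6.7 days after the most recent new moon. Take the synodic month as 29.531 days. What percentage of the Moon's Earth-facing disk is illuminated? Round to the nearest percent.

Phase angle: θ = 360°·(6.7 d)/(29.531 d) = 81.7°.
cos 81.7° = 0.145, so f = (1 − 0.145)/2 = 0.428, so 43%.

43%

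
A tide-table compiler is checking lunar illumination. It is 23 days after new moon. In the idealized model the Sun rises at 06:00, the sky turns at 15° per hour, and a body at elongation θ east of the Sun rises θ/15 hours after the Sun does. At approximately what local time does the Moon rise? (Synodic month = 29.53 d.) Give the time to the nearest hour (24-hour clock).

Elongation θ = 360° × 23/29.53 ≈ 280.4°.
Delay after the Sun = 280.4° / (15°/h) ≈ 18.69 h.
06:00 + 18.69 h ≈ 00:42 → 01:00 to the nearest hour.

01:00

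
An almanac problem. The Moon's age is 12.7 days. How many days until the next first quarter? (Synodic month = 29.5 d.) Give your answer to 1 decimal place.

24.2 days

First quarter occurs at elongation 90°, i.e. at age 29.5 × 90/360 = 7.375 d.
Already past this cycle's first quarter; the next is at 7.375 + 29.5 = 36.875 d, so 36.875 − 12.7 = 24.175 days.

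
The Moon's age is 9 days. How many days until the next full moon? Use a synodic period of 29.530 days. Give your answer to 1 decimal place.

Full moon occurs at elongation 180°, i.e. at age 29.530 × 180/360 = 14.765 d.
So 5.765 days remain (14.765 − 9).

5.8 days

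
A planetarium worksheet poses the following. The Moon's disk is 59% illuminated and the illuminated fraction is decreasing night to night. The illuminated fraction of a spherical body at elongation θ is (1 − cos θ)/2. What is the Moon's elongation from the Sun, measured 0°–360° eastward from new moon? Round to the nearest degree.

From f = (1 − cos θ)/2: cos θ = 1 − 2×0.59 = -0.180; arccos → 100.4°.
Since the Moon is past full (waning), take the reflex angle: θ = 360° − 100.4° = 259.6°.

260°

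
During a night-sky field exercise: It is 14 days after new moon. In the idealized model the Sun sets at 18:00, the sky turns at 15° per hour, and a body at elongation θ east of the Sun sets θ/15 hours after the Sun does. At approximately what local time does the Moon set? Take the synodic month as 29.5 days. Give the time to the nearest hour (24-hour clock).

Elongation θ = 360° × 14/29.5 ≈ 170.8°.
Delay after the Sun = 170.8° / (15°/h) ≈ 11.39 h.
18:00 + 11.39 h ≈ 05:23 → 05:00 to the nearest hour.

05:00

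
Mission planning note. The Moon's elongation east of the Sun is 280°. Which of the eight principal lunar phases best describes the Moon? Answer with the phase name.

280° lies in the last quarter sector of the 8-phase cycle.

last quarter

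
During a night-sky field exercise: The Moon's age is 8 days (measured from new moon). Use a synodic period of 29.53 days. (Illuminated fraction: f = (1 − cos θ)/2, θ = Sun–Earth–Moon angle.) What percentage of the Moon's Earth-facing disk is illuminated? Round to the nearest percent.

57%

Elongation θ = 360° × 8/29.53 ≈ 97.5°.
Illuminated fraction = (1 − cos 97.5°)/2 = (1 − (-0.131))/2 ≈ 0.566, so 57%.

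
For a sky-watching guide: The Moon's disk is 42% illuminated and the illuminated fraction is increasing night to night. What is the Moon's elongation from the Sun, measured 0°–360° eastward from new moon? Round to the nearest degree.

81°

cos θ = 1 − 2f = 0.160, giving a principal value of 80.8°.
The Moon is waxing (0°–180°), so θ = 80.8° directly.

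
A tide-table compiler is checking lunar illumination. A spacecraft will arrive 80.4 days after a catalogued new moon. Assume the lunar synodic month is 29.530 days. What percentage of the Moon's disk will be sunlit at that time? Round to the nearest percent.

80.4/29.530 = 2.723 lunations, so 2 complete cycles and 21.34 d into the next.
Phase angle: θ = 360°·(21.34 d)/(29.530 d) = 260.2°.
cos 260.2° = (-0.171), so f = (1 − (-0.171))/2 = 0.585, so 59%.

59%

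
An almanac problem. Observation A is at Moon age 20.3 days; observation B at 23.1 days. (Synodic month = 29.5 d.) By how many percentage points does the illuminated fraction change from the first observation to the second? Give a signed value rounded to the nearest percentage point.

-29 pp

First observation: θ = 360°·20.3/29.5 = 247.7°, so f = 0.689.
Second observation: θ = 281.9°, f = 0.397.
Δf = 0.397 − 0.689 = -0.293, i.e. -29 pp.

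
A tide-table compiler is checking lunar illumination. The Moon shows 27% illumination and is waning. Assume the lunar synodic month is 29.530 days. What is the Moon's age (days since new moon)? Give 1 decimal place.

24.4 days

cos θ = 1 − 2f = 0.460, giving a principal value of 62.6°.
A waning Moon lies in 180°–360°, so θ = 360° − 62.6° = 297.4°.
That fraction of the synodic month is 297.4/360 × 29.530 d ≈ 24.39 d.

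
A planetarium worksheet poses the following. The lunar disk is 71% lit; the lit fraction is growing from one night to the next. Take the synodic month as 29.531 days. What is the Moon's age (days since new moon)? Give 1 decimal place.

From f = (1 − cos θ)/2: cos θ = 1 − 2×0.71 = -0.420; arccos → 114.8°.
The Moon is waxing (0°–180°), so θ = 114.8° directly.
At 360°/29.531 d per day, 114.8° corresponds to 9.42 days.

9.4 days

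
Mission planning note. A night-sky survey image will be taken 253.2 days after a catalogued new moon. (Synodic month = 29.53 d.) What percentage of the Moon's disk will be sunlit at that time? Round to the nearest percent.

Reduce mod P: 253.2 − 8×29.53 = 16.96 d into the current lunation.
Elongation θ = 360° × 16.96/29.53 ≈ 206.8°.
Illuminated fraction = (1 − cos 206.8°)/2 = (1 − (-0.893))/2 ≈ 0.946, so 95%.

95%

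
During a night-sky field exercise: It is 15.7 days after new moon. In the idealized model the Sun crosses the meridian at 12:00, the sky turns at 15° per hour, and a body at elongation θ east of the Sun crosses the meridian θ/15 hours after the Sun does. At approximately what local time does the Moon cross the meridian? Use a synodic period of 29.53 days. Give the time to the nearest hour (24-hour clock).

The Moon has covered 15.7/29.53 of its cycle, so θ ≈ 360° × 15.7/29.53 = 191.4°.
Delay after the Sun = 191.4° / (15°/h) ≈ 12.76 h.
12:00 + 12.76 h ≈ 00:46 → 01:00 to the nearest hour.

01:00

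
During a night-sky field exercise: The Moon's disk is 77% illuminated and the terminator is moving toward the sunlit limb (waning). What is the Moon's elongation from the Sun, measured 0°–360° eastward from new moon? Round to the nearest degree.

cos θ = 1 − 2f = -0.540, giving a principal value of 122.7°.
A waning Moon lies in 180°–360°, so θ = 360° − 122.7° = 237.3°.

237°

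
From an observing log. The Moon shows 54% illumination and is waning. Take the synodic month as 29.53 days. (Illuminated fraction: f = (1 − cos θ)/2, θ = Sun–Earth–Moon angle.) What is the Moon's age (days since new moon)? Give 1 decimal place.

From f = (1 − cos θ)/2: cos θ = 1 − 2×0.54 = -0.080; arccos → 94.6°.
Waning ⇒ past full, so θ = 360° − 94.6° = 265.4°.
That fraction of the synodic month is 265.4/360 × 29.53 d ≈ 21.77 d.

21.8 days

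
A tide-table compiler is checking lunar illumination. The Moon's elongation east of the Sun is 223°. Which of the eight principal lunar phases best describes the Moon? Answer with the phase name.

The waning gibbous sector spans roughly 202°–248°; 223° falls inside it.

waning gibbous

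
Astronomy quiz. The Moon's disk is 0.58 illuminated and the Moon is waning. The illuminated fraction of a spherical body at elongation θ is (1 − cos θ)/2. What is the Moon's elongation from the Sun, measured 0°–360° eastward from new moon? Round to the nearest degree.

cos θ = 1 − 2f = -0.160, giving a principal value of 99.2°.
Since the Moon is past full (waning), take the reflex angle: θ = 360° − 99.2° = 260.8°.

261°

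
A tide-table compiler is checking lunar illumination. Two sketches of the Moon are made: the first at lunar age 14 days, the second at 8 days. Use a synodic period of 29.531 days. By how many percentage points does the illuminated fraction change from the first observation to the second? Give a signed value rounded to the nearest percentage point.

-43 pp

First observation: θ = 360°·14/29.531 = 170.7°, so f = 0.993.
Second observation: θ = 97.5°, f = 0.565.
Δf = 0.565 − 0.993 = -0.428, i.e. -43 pp.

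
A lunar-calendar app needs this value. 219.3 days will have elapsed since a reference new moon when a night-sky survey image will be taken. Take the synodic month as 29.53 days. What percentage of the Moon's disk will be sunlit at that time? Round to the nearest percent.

95%

Reduce mod P: 219.3 − 7×29.53 = 12.59 d into the current lunation.
Phase angle: θ = 360°·(12.59 d)/(29.53 d) = 153.5°.
cos 153.5° = (-0.895), so f = (1 − (-0.895))/2 = 0.947, so 95%.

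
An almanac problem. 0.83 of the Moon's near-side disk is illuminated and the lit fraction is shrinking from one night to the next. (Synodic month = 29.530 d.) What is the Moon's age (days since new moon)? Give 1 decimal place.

18.8 days

cos θ = 1 − 2f = -0.660, giving a principal value of 131.3°.
A waning Moon lies in 180°–360°, so θ = 360° − 131.3° = 228.7°.
Age = 29.530 × 228.7°/360° ≈ 18.76 days.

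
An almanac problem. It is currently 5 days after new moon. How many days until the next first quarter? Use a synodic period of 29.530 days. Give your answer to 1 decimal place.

First quarter is 0.25 of the way through the cycle: age 0.25 × 29.530 = 7.383 d.
So 2.383 days remain (7.383 − 5).

2.4 days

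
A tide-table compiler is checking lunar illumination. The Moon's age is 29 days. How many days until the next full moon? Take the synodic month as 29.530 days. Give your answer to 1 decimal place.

15.3 days

Full moon occurs at elongation 180°, i.e. at age 29.530 × 180/360 = 14.765 d.
This lunation's full moon (14.765 d) has passed, so add one period: 44.295 − 29 = 15.295 days.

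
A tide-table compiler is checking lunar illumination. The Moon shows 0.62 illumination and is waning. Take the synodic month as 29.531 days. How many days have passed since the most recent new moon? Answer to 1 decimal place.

21.0 days

Invert f = (1 − cos θ)/2 to get cos θ = 1 − 2(0.62) = -0.240, hence θ₀ = arccos -0.240 = 103.9°.
Since the Moon is past full (waning), take the reflex angle: θ = 360° − 103.9° = 256.1°.
Age = 29.531 × 256.1°/360° ≈ 21.01 days.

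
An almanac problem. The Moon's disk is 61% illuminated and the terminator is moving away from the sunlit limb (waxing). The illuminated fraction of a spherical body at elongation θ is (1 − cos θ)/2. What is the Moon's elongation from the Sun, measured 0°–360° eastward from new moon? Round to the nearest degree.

103°

cos θ = 1 − 2f = -0.220, giving a principal value of 102.7°.
Before full moon the principal value applies: θ = 102.7°.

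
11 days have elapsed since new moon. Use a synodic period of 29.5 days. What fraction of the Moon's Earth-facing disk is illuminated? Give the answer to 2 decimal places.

The Moon has covered 11/29.5 of its cycle, so θ ≈ 360° × 11/29.5 = 134.2°.
With cos θ = (-0.698), the lit fraction is (1 − (-0.698))/2 ≈ 0.849.

0.85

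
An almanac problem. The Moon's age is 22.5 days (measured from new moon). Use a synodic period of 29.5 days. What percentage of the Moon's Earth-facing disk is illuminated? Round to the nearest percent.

Phase angle: θ = 360°·(22.5 d)/(29.5 d) = 274.6°.
Illuminated fraction = (1 − cos 274.6°)/2 = (1 − 0.080)/2 ≈ 0.460, so 46%.

46%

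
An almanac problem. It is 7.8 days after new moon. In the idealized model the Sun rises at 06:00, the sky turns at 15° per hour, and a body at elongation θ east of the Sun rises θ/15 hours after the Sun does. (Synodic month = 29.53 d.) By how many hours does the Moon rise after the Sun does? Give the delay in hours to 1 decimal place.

Elongation θ = 360° × 7.8/29.53 ≈ 95.1°.
The Moon trails the Sun by θ/15 = 95.1/15 ≈ 6.34 hours.
So the Moon rises 6.34 h after the Sun.

6.3 h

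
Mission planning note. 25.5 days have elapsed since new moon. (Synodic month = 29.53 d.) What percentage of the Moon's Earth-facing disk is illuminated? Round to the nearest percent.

17%

Elongation θ = 360° × 25.5/29.53 ≈ 310.9°.
Illuminated fraction = (1 − cos 310.9°)/2 = (1 − 0.654)/2 ≈ 0.173, so 17%.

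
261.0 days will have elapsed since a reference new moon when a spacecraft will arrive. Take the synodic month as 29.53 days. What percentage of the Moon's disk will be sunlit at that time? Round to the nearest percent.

24%

261.0/29.53 = 8.838 lunations, so 8 complete cycles and 24.76 d into the next.
The Moon has covered 24.76/29.53 of its cycle, so θ ≈ 360° × 24.76/29.53 = 301.8°.
With cos θ = 0.528, the lit fraction is (1 − 0.528)/2 ≈ 0.236, so 24%.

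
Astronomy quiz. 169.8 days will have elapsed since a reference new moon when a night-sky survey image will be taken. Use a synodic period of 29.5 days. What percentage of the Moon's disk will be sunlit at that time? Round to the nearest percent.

48%

Reduce mod P: 169.8 − 5×29.5 = 22.30 d into the current lunation.
The Moon has covered 22.30/29.5 of its cycle, so θ ≈ 360° × 22.30/29.5 = 272.1°.
With cos θ = 0.037, the lit fraction is (1 − 0.037)/2 ≈ 0.481, so 48%.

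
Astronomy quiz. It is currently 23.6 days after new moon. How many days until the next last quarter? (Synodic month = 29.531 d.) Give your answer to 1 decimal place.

Last quarter is 0.75 of the way through the cycle: age 0.75 × 29.531 = 22.148 d.
Already past this cycle's last quarter; the next is at 22.148 + 29.531 = 51.679 d, so 51.679 − 23.6 = 28.079 days.

28.1 days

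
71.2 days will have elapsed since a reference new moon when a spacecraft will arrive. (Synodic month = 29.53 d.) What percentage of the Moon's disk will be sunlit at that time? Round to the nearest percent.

92%

71.2/29.53 = 2.411 lunations, so 2 complete cycles and 12.14 d into the next.
Elongation θ = 360° × 12.14/29.53 ≈ 148.0°.
cos 148.0° = (-0.848), so f = (1 − (-0.848))/2 = 0.924, so 92%.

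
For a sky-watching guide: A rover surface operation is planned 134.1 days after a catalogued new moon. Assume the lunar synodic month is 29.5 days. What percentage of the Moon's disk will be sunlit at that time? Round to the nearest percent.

98%

134.1/29.5 = 4.546 lunations, so 4 complete cycles and 16.10 d into the next.
The Moon has covered 16.10/29.5 of its cycle, so θ ≈ 360° × 16.10/29.5 = 196.5°.
cos 196.5° = (-0.959), so f = (1 − (-0.959))/2 = 0.979, so 98%.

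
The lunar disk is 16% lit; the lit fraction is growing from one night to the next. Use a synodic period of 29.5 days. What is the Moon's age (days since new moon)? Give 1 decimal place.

cos θ = 1 − 2f = 0.680, giving a principal value of 47.2°.
Waxing ⇒ before full, so θ = 47.2°.
At 360°/29.5 d per day, 47.2° corresponds to 3.86 days.

3.9 days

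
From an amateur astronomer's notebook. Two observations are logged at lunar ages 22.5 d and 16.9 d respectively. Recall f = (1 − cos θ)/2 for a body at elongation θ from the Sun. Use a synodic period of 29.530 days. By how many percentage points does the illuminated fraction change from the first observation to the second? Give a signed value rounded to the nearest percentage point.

+49 pp

First observation: θ = 360°·22.5/29.530 = 274.3°, so f = 0.463.
Second observation: θ = 206.0°, f = 0.949.
Δf = 0.949 − 0.463 = +0.487, i.e. +49 pp.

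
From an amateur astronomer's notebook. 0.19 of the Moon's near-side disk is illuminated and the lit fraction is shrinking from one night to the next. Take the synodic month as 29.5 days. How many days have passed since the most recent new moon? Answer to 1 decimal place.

25.3 days

cos θ = 1 − 2f = 0.620, giving a principal value of 51.7°.
Waning ⇒ past full, so θ = 360° − 51.7° = 308.3°.
Age = 29.5 × 308.3°/360° ≈ 25.26 days.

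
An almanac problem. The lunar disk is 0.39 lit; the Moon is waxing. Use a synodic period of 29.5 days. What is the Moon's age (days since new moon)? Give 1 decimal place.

6.3 days

From f = (1 − cos θ)/2: cos θ = 1 − 2×0.39 = 0.220; arccos → 77.3°.
The Moon is waxing (0°–180°), so θ = 77.3° directly.
That fraction of the synodic month is 77.3/360 × 29.5 d ≈ 6.33 d.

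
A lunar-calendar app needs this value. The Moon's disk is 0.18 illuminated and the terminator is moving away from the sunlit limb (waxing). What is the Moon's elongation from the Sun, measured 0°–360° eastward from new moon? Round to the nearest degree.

From f = (1 − cos θ)/2: cos θ = 1 − 2×0.18 = 0.640; arccos → 50.2°.
Before full moon the principal value applies: θ = 50.2°.

50°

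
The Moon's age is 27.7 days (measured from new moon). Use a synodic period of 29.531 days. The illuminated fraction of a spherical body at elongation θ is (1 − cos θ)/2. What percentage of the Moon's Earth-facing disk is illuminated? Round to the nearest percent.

4%

Phase angle: θ = 360°·(27.7 d)/(29.531 d) = 337.7°.
With cos θ = 0.925, the lit fraction is (1 − 0.925)/2 ≈ 0.037, so 4%.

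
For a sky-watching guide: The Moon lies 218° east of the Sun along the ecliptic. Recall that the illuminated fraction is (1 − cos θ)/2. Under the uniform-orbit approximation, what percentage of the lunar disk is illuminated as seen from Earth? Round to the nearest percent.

cos 218° = (-0.788), so f = (1 − (-0.788))/2 = 0.894, i.e. 89%.

89%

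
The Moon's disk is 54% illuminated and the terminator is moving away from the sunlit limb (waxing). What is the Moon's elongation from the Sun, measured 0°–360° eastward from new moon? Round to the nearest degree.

95°

From f = (1 − cos θ)/2: cos θ = 1 − 2×0.54 = -0.080; arccos → 94.6°.
Before full moon the principal value applies: θ = 94.6°.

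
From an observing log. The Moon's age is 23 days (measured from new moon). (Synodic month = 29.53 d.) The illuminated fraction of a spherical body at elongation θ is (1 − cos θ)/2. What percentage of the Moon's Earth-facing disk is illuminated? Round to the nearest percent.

Elongation θ = 360° × 23/29.53 ≈ 280.4°.
Illuminated fraction = (1 − cos 280.4°)/2 = (1 − 0.180)/2 ≈ 0.410, so 41%.

41%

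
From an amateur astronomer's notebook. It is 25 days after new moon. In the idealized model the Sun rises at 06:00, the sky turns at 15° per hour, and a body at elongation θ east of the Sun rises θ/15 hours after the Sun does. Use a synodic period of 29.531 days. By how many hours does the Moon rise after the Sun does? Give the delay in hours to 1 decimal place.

Elongation θ = 360° × 25/29.531 ≈ 304.8°.
Delay after the Sun = 304.8° / (15°/h) ≈ 20.32 h.
So the Moon rises 20.32 h after the Sun.

20.3 h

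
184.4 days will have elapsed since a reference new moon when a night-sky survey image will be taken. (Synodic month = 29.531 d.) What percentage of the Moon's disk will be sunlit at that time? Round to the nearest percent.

48%

Reduce mod P: 184.4 − 6×29.531 = 7.21 d into the current lunation.
Elongation θ = 360° × 7.21/29.531 ≈ 87.9°.
With cos θ = 0.036, the lit fraction is (1 − 0.036)/2 ≈ 0.482, so 48%.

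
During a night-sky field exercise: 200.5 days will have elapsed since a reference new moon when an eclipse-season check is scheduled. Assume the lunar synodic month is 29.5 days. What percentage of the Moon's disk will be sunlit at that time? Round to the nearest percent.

36%

200.5/29.5 = 6.797 lunations, so 6 complete cycles and 23.50 d into the next.
The Moon has covered 23.50/29.5 of its cycle, so θ ≈ 360° × 23.50/29.5 = 286.8°.
With cos θ = 0.289, the lit fraction is (1 − 0.289)/2 ≈ 0.356, so 36%.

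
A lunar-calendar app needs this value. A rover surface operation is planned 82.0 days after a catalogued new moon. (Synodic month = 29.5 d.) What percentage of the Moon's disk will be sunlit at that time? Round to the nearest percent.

41%

82.0/29.5 = 2.780 lunations, so 2 complete cycles and 23.00 d into the next.
The Moon has covered 23.00/29.5 of its cycle, so θ ≈ 360° × 23.00/29.5 = 280.7°.
cos 280.7° = 0.185, so f = (1 − 0.185)/2 = 0.407, so 41%.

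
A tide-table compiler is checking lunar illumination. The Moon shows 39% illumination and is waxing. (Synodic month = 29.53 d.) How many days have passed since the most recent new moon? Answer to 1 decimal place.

6.3 days

From f = (1 − cos θ)/2: cos θ = 1 − 2×0.39 = 0.220; arccos → 77.3°.
Waxing ⇒ before full, so θ = 77.3°.
Age = 29.53 × 77.3°/360° ≈ 6.34 days.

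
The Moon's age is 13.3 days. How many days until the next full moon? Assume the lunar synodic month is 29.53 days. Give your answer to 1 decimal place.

1.5 days

Full moon occurs at elongation 180°, i.e. at age 29.53 × 180/360 = 14.765 d.
So 1.465 days remain (14.765 − 13.3).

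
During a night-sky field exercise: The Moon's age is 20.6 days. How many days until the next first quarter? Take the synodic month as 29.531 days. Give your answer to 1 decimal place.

16.3 days

First quarter occurs at elongation 90°, i.e. at age 29.531 × 90/360 = 7.383 d.
This lunation's first quarter (7.383 d) has passed, so add one period: 36.914 − 20.6 = 16.314 days.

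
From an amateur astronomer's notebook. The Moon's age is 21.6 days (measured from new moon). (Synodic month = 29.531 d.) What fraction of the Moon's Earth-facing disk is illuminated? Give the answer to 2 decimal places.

Phase angle: θ = 360°·(21.6 d)/(29.531 d) = 263.3°.
With cos θ = (-0.116), the lit fraction is (1 − (-0.116))/2 ≈ 0.558.

0.56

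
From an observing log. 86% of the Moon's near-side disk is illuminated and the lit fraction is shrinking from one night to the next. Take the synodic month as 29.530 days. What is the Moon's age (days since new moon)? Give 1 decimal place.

18.4 days

Invert f = (1 − cos θ)/2 to get cos θ = 1 − 2(0.86) = -0.720, hence θ₀ = arccos -0.720 = 136.1°.
A waning Moon lies in 180°–360°, so θ = 360° − 136.1° = 223.9°.
Age = 29.530 × 223.9°/360° ≈ 18.37 days.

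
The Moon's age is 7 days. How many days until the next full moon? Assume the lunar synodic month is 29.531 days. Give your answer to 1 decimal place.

7.8 days

Full moon is 0.5 of the way through the cycle: age 0.5 × 29.531 = 14.765 d.
So 7.765 days remain (14.765 − 7).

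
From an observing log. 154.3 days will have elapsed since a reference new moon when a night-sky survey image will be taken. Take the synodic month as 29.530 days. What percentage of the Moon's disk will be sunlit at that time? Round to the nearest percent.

42%

154.3/29.530 = 5.225 lunations, so 5 complete cycles and 6.65 d into the next.
The Moon has covered 6.65/29.530 of its cycle, so θ ≈ 360° × 6.65/29.530 = 81.1°.
Illuminated fraction = (1 − cos 81.1°)/2 = (1 − 0.155)/2 ≈ 0.422, so 42%.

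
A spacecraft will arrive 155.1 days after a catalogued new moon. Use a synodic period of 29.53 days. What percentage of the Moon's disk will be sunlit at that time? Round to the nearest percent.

155.1 d spans 5 complete synodic months (5 × 29.53 = 147.65 d) plus 7.45 d.
Phase angle: θ = 360°·(7.45 d)/(29.53 d) = 90.8°.
With cos θ = (-0.014), the lit fraction is (1 − (-0.014))/2 ≈ 0.507, so 51%.

51%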